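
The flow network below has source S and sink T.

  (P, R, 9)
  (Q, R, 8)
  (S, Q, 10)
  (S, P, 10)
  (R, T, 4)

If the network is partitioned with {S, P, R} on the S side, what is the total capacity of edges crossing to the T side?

14

Edges leaving {S, P, R}: S→Q (10), R→T (4).
Cut capacity = 10 + 4 = 14.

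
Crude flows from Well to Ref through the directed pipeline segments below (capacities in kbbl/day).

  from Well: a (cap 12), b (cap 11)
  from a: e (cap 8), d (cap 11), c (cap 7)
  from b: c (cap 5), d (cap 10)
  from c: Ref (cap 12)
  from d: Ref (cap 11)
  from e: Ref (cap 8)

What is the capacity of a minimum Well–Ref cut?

Augment Well→a→c→Ref: bottleneck 7, flow now 7.
Augment Well→a→d→Ref: bottleneck 5, flow now 12.
Augment Well→b→c→Ref: bottleneck 5, flow now 17.
Augment Well→b→d→Ref: bottleneck 6, flow now 23.
No augmenting path remains; maximum flow = 23.
By max-flow min-cut, the minimum cut capacity equals the max flow.
In the residual graph, reachable from Well: {Well}.
Min-cut edges: Well→a (12), Well→b (11); capacity 12 + 11 = 23.

23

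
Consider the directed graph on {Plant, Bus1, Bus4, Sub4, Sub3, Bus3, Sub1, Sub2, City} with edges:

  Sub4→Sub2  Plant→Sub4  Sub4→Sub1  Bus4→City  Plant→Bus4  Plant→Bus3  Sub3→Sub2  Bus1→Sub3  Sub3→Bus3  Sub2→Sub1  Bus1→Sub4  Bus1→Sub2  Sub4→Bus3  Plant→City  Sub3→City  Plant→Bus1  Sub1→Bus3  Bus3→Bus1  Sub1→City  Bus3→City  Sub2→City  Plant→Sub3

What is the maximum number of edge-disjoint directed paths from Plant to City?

Assign every edge capacity 1; by Menger, the answer equals the max flow.
Path Plant→City (+1); total 1.
Path Plant→Bus4→City (+1); total 2.
Path Plant→Sub3→City (+1); total 3.
Path Plant→Bus3→City (+1); total 4.
Path Plant→Bus1→Sub2→City (+1); total 5.
Path Plant→Sub4→Sub1→City (+1); total 6.
No residual Plant→City path; max flow = 6.
Certifying cut of size 6: {Plant→Bus1, Plant→Bus3, Plant→Bus4, Plant→City, Plant→Sub3, Plant→Sub4}.

6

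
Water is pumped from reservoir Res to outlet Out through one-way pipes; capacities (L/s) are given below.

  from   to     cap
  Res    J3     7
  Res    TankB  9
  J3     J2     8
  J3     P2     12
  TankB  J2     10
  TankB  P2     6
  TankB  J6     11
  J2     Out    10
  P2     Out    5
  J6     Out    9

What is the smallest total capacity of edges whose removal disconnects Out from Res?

16

Augment Res→J3→J2→Out: bottleneck 7, flow now 7.
Augment Res→TankB→J2→Out: bottleneck 3, flow now 10.
Augment Res→TankB→P2→Out: bottleneck 5, flow now 15.
Augment Res→TankB→J6→Out: bottleneck 1, flow now 16.
No augmenting path remains; maximum flow = 16.
By max-flow min-cut, the minimum cut capacity equals the max flow.
In the residual graph, reachable from Res: {Res}.
Min-cut edges: Res→J3 (7), Res→TankB (9); capacity 7 + 9 = 16.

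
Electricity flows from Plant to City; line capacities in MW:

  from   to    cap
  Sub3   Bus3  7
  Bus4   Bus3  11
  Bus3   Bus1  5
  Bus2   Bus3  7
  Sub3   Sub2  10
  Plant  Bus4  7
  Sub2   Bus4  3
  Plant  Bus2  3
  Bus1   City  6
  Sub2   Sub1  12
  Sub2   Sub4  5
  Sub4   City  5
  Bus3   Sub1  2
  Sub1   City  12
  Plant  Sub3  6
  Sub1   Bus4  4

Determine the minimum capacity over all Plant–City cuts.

Augment Plant→Sub3→Bus3→Sub1→City: bottleneck 2, flow now 2.
Augment Plant→Sub3→Bus3→Bus1→City: bottleneck 4, flow now 6.
Augment Plant→Bus2→Bus3→Bus1→City: bottleneck 1, flow now 7.
Augment Plant→Bus2→Bus3→Sub3→Sub2→Sub1→City: bottleneck 2, flow now 9. (uses reverse residual edge)
Augment Plant→Bus4→Bus3→Sub3→Sub2→Sub1→City: bottleneck 4, flow now 13. (uses reverse residual edge)
No augmenting path remains; maximum flow = 13.
By max-flow min-cut, the minimum cut capacity equals the max flow.
In the residual graph, reachable from Plant: {Plant, Bus2, Bus4, Bus3}.
Min-cut edges: Plant→Sub3 (6), Bus3→Sub1 (2), Bus3→Bus1 (5); capacity 6 + 2 + 5 = 13.

13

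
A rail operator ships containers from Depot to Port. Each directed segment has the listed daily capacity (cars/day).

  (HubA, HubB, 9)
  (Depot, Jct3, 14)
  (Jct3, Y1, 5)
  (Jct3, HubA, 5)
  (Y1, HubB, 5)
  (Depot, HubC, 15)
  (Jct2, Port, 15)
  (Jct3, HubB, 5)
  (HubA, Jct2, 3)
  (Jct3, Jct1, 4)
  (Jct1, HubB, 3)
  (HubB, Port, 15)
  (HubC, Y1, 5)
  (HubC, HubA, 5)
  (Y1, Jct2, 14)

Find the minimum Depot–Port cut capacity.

Augment Depot→Jct3→HubB→Port: bottleneck 5, flow now 5.
Augment Depot→HubC→Y1→HubB→Port: bottleneck 5, flow now 10.
Augment Depot→HubC→HubA→HubB→Port: bottleneck 5, flow now 15.
Augment Depot→Jct3→Y1→Jct2→Port: bottleneck 5, flow now 20.
Augment Depot→Jct3→HubA→Jct2→Port: bottleneck 3, flow now 23.
Augment Depot→Jct3→HubA→HubB→Y1→Jct2→Port: bottleneck 1, flow now 24. (uses reverse residual edge)
No augmenting path remains; maximum flow = 24.
By max-flow min-cut, the minimum cut capacity equals the max flow.
In the residual graph, reachable from Depot: {Depot, HubC}.
Min-cut edges: Depot→Jct3 (14), HubC→Y1 (5), HubC→HubA (5); capacity 14 + 5 + 5 = 24.

24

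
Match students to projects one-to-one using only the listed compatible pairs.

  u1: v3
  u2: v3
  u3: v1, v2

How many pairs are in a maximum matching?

2

Unit-capacity flow: source→left, listed edges, right→sink; max matching = max flow.
Augmenting path u1→v3 (+1); matched 1.
Augmenting path u3→v1 (+1); matched 2.
No augmenting path remains; maximum matching = 2.
König certificate: {u3, v3} is a vertex cover of size 2 (every listed pair touches it), so no matching can be larger.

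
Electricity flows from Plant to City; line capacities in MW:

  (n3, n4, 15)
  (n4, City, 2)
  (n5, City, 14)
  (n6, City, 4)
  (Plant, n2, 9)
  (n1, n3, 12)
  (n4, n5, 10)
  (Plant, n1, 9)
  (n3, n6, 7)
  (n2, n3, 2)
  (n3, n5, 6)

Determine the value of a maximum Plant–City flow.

Augment Plant→n1→n3→n4→City: bottleneck 2, flow now 2.
Augment Plant→n1→n3→n5→City: bottleneck 6, flow now 8.
Augment Plant→n1→n3→n6→City: bottleneck 1, flow now 9.
Augment Plant→n2→n3→n6→City: bottleneck 2, flow now 11.
No augmenting path remains; maximum flow = 11.
In the residual graph, reachable from Plant: {Plant, n2}.
Min-cut edges: Plant→n1 (9), n2→n3 (2); capacity 9 + 2 = 11.
This cut is saturated, so no flow can exceed 11.

11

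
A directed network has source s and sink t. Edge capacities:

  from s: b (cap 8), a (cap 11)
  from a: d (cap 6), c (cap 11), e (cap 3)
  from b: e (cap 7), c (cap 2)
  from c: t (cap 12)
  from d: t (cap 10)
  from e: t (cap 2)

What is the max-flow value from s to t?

15

Augment s→a→c→t: bottleneck 11, flow now 11.
Augment s→b→c→t: bottleneck 1, flow now 12.
Augment s→b→e→t: bottleneck 2, flow now 14.
Augment s→b→c→a→d→t: bottleneck 1, flow now 15. (uses reverse residual edge)
No augmenting path remains; maximum flow = 15.
In the residual graph, reachable from s: {s, b, e}.
Min-cut edges: s→a (11), b→c (2), e→t (2); capacity 11 + 2 + 2 = 15.
This cut is saturated, so no flow can exceed 15.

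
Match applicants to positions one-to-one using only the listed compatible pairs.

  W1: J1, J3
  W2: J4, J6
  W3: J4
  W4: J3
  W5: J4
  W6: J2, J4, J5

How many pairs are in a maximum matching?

5

Unit-capacity flow: source→left, listed edges, right→sink; max matching = max flow.
Augmenting path W1→J1 (+1); matched 1.
Augmenting path W2→J4 (+1); matched 2.
Augmenting path W4→J3 (+1); matched 3.
Augmenting path W6→J2 (+1); matched 4.
Augmenting path W3→J4→W2→J6 (+1); matched 5.
No augmenting path remains; maximum matching = 5.
König certificate: {W1, W2, W4, W6, J4} is a vertex cover of size 5 (every listed pair touches it), so no matching can be larger.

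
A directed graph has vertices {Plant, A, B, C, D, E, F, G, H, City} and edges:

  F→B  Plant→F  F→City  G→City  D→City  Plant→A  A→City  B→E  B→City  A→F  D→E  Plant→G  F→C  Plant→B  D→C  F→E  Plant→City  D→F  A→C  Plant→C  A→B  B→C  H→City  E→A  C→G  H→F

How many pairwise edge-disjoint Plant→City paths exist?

Assign every edge capacity 1; by Menger, the answer equals the max flow.
Path Plant→City (+1); total 1.
Path Plant→A→City (+1); total 2.
Path Plant→B→City (+1); total 3.
Path Plant→F→City (+1); total 4.
Path Plant→G→City (+1); total 5.
No residual Plant→City path; max flow = 5.
Certifying cut of size 5: {G→City, Plant→A, Plant→B, Plant→City, Plant→F}.

5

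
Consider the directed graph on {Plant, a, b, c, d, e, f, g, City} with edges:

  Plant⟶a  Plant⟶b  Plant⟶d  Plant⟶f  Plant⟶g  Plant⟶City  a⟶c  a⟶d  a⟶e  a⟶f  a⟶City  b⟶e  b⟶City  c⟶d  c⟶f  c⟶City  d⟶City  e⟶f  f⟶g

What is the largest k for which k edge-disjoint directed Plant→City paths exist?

4

Assign every edge capacity 1; by Menger, the answer equals the max flow.
Path Plant→City (+1); total 1.
Path Plant→a→City (+1); total 2.
Path Plant→b→City (+1); total 3.
Path Plant→d→City (+1); total 4.
No residual Plant→City path; max flow = 4.
Certifying cut of size 4: {Plant→City, Plant→a, Plant→b, Plant→d}.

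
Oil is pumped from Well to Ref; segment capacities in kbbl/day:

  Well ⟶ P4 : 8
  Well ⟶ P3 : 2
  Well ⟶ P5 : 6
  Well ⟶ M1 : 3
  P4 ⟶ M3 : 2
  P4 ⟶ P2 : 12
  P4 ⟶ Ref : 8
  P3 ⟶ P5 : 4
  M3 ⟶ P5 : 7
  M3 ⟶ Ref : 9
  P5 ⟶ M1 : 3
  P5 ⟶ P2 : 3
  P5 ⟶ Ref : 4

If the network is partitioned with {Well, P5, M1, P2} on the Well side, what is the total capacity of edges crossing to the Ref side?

14

Edges leaving {Well, P5, M1, P2}: Well→P4 (8), Well→P3 (2), P5→Ref (4).
Cut capacity = 8 + 2 + 4 = 14.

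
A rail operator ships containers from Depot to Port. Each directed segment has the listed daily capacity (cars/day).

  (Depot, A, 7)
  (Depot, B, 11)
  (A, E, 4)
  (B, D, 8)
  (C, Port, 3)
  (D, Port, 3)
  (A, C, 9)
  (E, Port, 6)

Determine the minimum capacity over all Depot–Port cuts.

Augment Depot→A→C→Port: bottleneck 3, flow now 3.
Augment Depot→A→E→Port: bottleneck 4, flow now 7.
Augment Depot→B→D→Port: bottleneck 3, flow now 10.
No augmenting path remains; maximum flow = 10.
By max-flow min-cut, the minimum cut capacity equals the max flow.
In the residual graph, reachable from Depot: {Depot, B, D}.
Min-cut edges: Depot→A (7), D→Port (3); capacity 7 + 3 = 10.

10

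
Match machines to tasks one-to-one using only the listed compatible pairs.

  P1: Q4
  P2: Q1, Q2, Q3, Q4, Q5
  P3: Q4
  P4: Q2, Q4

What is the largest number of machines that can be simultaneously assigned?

Unit-capacity flow: source→left, listed edges, right→sink; max matching = max flow.
Augmenting path P1→Q4 (+1); matched 1.
Augmenting path P2→Q1 (+1); matched 2.
Augmenting path P4→Q2 (+1); matched 3.
No augmenting path remains; maximum matching = 3.
König certificate: {P2, P4, Q4} is a vertex cover of size 3 (every listed pair touches it), so no matching can be larger.

3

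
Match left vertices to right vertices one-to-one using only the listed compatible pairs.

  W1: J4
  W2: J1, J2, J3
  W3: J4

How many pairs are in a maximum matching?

2

Unit-capacity flow: source→left, listed edges, right→sink; max matching = max flow.
Augmenting path W1→J4 (+1); matched 1.
Augmenting path W2→J1 (+1); matched 2.
No augmenting path remains; maximum matching = 2.
König certificate: {W2, J4} is a vertex cover of size 2 (every listed pair touches it), so no matching can be larger.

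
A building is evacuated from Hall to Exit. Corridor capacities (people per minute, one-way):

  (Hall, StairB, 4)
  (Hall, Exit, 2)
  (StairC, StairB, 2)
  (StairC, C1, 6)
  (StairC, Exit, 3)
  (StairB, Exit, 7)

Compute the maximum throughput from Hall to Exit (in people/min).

6

Augment Hall→Exit: bottleneck 2, flow now 2.
Augment Hall→StairB→Exit: bottleneck 4, flow now 6.
No augmenting path remains; maximum flow = 6.
In the residual graph, reachable from Hall: {Hall}.
Min-cut edges: Hall→StairB (4), Hall→Exit (2); capacity 4 + 2 = 6.
This cut is saturated, so no flow can exceed 6.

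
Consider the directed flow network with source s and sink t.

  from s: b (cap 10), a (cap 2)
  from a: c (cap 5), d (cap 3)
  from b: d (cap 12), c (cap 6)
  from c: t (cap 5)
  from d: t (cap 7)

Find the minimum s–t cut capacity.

Augment s→a→c→t: bottleneck 2, flow now 2.
Augment s→b→c→t: bottleneck 3, flow now 5.
Augment s→b→d→t: bottleneck 7, flow now 12.
No augmenting path remains; maximum flow = 12.
By max-flow min-cut, the minimum cut capacity equals the max flow.
In the residual graph, reachable from s: {s}.
Min-cut edges: s→a (2), s→b (10); capacity 2 + 10 = 12.

12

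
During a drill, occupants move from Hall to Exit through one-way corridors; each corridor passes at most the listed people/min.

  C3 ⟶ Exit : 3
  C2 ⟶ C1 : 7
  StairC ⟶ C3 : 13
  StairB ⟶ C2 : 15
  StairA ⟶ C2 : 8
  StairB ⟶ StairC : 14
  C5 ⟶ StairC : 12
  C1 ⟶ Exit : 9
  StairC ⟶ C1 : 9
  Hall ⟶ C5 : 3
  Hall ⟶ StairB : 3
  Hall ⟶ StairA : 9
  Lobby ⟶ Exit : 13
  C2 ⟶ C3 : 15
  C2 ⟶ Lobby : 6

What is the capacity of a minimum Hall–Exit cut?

Augment Hall→StairA→C2→C3→Exit: bottleneck 3, flow now 3.
Augment Hall→StairA→C2→Lobby→Exit: bottleneck 5, flow now 8.
Augment Hall→StairB→StairC→C1→Exit: bottleneck 3, flow now 11.
Augment Hall→C5→StairC→C1→Exit: bottleneck 3, flow now 14.
No augmenting path remains; maximum flow = 14.
By max-flow min-cut, the minimum cut capacity equals the max flow.
In the residual graph, reachable from Hall: {Hall, StairA}.
Min-cut edges: Hall→StairB (3), Hall→C5 (3), StairA→C2 (8); capacity 3 + 3 + 8 = 14.

14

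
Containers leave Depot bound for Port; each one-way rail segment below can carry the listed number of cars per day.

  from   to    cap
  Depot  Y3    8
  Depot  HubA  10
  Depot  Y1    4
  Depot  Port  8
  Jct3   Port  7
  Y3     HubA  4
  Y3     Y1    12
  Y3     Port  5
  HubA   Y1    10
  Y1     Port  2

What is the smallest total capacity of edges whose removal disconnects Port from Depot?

Augment Depot→Port: bottleneck 8, flow now 8.
Augment Depot→Y3→Port: bottleneck 5, flow now 13.
Augment Depot→Y1→Port: bottleneck 2, flow now 15.
No augmenting path remains; maximum flow = 15.
By max-flow min-cut, the minimum cut capacity equals the max flow.
In the residual graph, reachable from Depot: {Depot, Y3, HubA, Y1}.
Min-cut edges: Depot→Port (8), Y3→Port (5), Y1→Port (2); capacity 8 + 5 + 2 = 15.

15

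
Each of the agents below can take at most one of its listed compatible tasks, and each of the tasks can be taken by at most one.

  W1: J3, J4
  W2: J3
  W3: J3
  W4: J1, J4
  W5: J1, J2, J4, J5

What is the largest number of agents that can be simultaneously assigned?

Unit-capacity flow: source→left, listed edges, right→sink; max matching = max flow.
Augmenting path W1→J3 (+1); matched 1.
Augmenting path W4→J1 (+1); matched 2.
Augmenting path W5→J2 (+1); matched 3.
Augmenting path W2→J3→W1→J4 (+1); matched 4.
No augmenting path remains; maximum matching = 4.
König certificate: {W1, W4, W5, J3} is a vertex cover of size 4 (every listed pair touches it), so no matching can be larger.

4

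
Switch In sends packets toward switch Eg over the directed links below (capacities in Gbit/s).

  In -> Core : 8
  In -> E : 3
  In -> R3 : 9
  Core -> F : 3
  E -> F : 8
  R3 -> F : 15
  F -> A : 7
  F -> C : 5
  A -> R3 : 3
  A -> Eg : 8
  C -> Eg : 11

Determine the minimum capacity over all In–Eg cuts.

12

Augment In→Core→F→A→Eg: bottleneck 3, flow now 3.
Augment In→E→F→A→Eg: bottleneck 3, flow now 6.
Augment In→R3→F→A→Eg: bottleneck 1, flow now 7.
Augment In→R3→F→C→Eg: bottleneck 5, flow now 12.
No augmenting path remains; maximum flow = 12.
By max-flow min-cut, the minimum cut capacity equals the max flow.
In the residual graph, reachable from In: {In, Core, E, R3, F}.
Min-cut edges: F→A (7), F→C (5); capacity 7 + 5 = 12.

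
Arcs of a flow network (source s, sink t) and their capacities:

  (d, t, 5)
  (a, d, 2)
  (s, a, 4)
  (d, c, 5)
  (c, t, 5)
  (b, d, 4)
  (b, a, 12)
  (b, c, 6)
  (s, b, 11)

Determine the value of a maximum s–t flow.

Augment s→a→d→t: bottleneck 2, flow now 2.
Augment s→b→c→t: bottleneck 5, flow now 7.
Augment s→b→d→t: bottleneck 3, flow now 10.
No augmenting path remains; maximum flow = 10.
In the residual graph, reachable from s: {s, a, b, c, d}.
Min-cut edges: c→t (5), d→t (5); capacity 5 + 5 = 10.
This cut is saturated, so no flow can exceed 10.

10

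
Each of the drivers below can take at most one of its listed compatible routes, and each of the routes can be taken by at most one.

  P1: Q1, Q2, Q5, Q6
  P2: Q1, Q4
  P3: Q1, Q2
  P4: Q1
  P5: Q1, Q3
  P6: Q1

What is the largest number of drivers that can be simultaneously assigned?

5

Unit-capacity flow: source→left, listed edges, right→sink; max matching = max flow.
Augmenting path P1→Q1 (+1); matched 1.
Augmenting path P2→Q4 (+1); matched 2.
Augmenting path P3→Q2 (+1); matched 3.
Augmenting path P5→Q3 (+1); matched 4.
Augmenting path P4→Q1→P1→Q5 (+1); matched 5.
No augmenting path remains; maximum matching = 5.
König certificate: {P1, P2, P3, P5, Q1} is a vertex cover of size 5 (every listed pair touches it), so no matching can be larger.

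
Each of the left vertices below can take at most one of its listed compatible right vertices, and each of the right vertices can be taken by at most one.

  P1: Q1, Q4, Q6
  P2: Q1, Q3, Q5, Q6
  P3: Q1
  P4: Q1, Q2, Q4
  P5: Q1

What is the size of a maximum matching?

4

Unit-capacity flow: source→left, listed edges, right→sink; max matching = max flow.
Augmenting path P1→Q1 (+1); matched 1.
Augmenting path P2→Q3 (+1); matched 2.
Augmenting path P4→Q2 (+1); matched 3.
Augmenting path P3→Q1→P1→Q4 (+1); matched 4.
No augmenting path remains; maximum matching = 4.
König certificate: {P1, P2, P4, Q1} is a vertex cover of size 4 (every listed pair touches it), so no matching can be larger.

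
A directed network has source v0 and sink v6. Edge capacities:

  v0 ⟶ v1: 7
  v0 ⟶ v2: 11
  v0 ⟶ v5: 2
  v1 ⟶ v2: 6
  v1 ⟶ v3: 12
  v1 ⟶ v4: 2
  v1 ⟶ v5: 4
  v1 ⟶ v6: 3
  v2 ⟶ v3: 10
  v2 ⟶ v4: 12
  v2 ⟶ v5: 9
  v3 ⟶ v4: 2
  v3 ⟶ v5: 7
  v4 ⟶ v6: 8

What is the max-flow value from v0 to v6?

11

Augment v0→v1→v6: bottleneck 3, flow now 3.
Augment v0→v1→v4→v6: bottleneck 2, flow now 5.
Augment v0→v2→v4→v6: bottleneck 6, flow now 11.
No augmenting path remains; maximum flow = 11.
In the residual graph, reachable from v0: {v0, v1, v2, v3, v4, v5}.
Min-cut edges: v1→v6 (3), v4→v6 (8); capacity 3 + 8 = 11.
This cut is saturated, so no flow can exceed 11.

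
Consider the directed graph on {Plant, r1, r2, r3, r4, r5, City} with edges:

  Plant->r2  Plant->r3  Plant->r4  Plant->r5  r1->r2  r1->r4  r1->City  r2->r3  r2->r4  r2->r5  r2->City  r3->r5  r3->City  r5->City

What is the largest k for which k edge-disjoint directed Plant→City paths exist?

3

Assign every edge capacity 1; by Menger, the answer equals the max flow.
Path Plant→r2→City (+1); total 1.
Path Plant→r3→City (+1); total 2.
Path Plant→r5→City (+1); total 3.
No residual Plant→City path; max flow = 3.
Certifying cut of size 3: {Plant→r2, Plant→r3, Plant→r5}.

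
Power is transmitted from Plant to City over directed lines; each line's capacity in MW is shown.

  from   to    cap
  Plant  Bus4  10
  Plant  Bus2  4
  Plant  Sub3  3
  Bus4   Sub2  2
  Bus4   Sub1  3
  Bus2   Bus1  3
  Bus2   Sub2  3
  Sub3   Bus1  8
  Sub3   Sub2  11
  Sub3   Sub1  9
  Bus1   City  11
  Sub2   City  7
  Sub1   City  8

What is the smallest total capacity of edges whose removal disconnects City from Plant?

Augment Plant→Bus4→Sub2→City: bottleneck 2, flow now 2.
Augment Plant→Bus4→Sub1→City: bottleneck 3, flow now 5.
Augment Plant→Bus2→Bus1→City: bottleneck 3, flow now 8.
Augment Plant→Bus2→Sub2→City: bottleneck 1, flow now 9.
Augment Plant→Sub3→Bus1→City: bottleneck 3, flow now 12.
No augmenting path remains; maximum flow = 12.
By max-flow min-cut, the minimum cut capacity equals the max flow.
In the residual graph, reachable from Plant: {Plant, Bus4}.
Min-cut edges: Plant→Bus2 (4), Plant→Sub3 (3), Bus4→Sub2 (2), Bus4→Sub1 (3); capacity 4 + 3 + 2 + 3 = 12.

12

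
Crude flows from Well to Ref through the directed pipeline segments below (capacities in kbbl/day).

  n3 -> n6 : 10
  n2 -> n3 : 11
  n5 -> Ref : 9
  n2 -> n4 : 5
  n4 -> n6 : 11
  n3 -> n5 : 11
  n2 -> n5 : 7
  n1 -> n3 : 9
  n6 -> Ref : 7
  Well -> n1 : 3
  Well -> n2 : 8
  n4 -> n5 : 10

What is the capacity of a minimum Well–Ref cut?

Augment Well→n2→n5→Ref: bottleneck 7, flow now 7.
Augment Well→n1→n3→n5→Ref: bottleneck 2, flow now 9.
Augment Well→n1→n3→n6→Ref: bottleneck 1, flow now 10.
Augment Well→n2→n3→n6→Ref: bottleneck 1, flow now 11.
No augmenting path remains; maximum flow = 11.
By max-flow min-cut, the minimum cut capacity equals the max flow.
In the residual graph, reachable from Well: {Well}.
Min-cut edges: Well→n1 (3), Well→n2 (8); capacity 3 + 8 = 11.

11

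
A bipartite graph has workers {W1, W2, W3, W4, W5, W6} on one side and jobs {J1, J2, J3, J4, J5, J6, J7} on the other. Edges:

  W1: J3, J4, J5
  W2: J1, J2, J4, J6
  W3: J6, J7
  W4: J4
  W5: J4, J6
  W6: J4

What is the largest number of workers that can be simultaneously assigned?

Unit-capacity flow: source→left, listed edges, right→sink; max matching = max flow.
Augmenting path W1→J3 (+1); matched 1.
Augmenting path W2→J1 (+1); matched 2.
Augmenting path W3→J6 (+1); matched 3.
Augmenting path W4→J4 (+1); matched 4.
Augmenting path W5→J6→W3→J7 (+1); matched 5.
No augmenting path remains; maximum matching = 5.
König certificate: {W1, W2, W3, W5, J4} is a vertex cover of size 5 (every listed pair touches it), so no matching can be larger.

5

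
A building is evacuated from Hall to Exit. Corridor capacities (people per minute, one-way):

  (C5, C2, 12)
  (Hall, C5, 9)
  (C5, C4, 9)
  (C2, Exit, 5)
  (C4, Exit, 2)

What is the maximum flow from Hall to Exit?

7

Augment Hall→C5→C2→Exit: bottleneck 5, flow now 5.
Augment Hall→C5→C4→Exit: bottleneck 2, flow now 7.
No augmenting path remains; maximum flow = 7.
In the residual graph, reachable from Hall: {Hall, C5, C2, C4}.
Min-cut edges: C2→Exit (5), C4→Exit (2); capacity 5 + 2 = 7.
This cut is saturated, so no flow can exceed 7.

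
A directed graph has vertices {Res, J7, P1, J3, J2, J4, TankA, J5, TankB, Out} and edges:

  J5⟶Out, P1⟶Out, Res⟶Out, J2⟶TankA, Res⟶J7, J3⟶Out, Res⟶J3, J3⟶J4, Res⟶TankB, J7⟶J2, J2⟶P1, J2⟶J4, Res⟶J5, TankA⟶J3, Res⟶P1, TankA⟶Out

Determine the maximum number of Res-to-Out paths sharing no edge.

5

Assign every edge capacity 1; by Menger, the answer equals the max flow.
Path Res→Out (+1); total 1.
Path Res→P1→Out (+1); total 2.
Path Res→J3→Out (+1); total 3.
Path Res→J5→Out (+1); total 4.
Path Res→J7→J2→TankA→Out (+1); total 5.
No residual Res→Out path; max flow = 5.
Certifying cut of size 5: {Res→J3, Res→J5, Res→J7, Res→Out, Res→P1}.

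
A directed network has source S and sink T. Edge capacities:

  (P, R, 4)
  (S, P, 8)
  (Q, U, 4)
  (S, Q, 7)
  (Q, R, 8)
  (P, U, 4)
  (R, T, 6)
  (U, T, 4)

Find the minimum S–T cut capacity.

10

Augment S→P→R→T: bottleneck 4, flow now 4.
Augment S→P→U→T: bottleneck 4, flow now 8.
Augment S→Q→R→T: bottleneck 2, flow now 10.
No augmenting path remains; maximum flow = 10.
By max-flow min-cut, the minimum cut capacity equals the max flow.
In the residual graph, reachable from S: {S, P, Q, R, U}.
Min-cut edges: R→T (6), U→T (4); capacity 6 + 4 = 10.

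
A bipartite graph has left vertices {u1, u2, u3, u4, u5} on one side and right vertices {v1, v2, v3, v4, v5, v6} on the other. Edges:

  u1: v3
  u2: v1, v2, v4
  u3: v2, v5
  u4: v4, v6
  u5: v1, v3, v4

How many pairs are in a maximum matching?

5

Unit-capacity flow: source→left, listed edges, right→sink; max matching = max flow.
Augmenting path u1→v3 (+1); matched 1.
Augmenting path u2→v1 (+1); matched 2.
Augmenting path u3→v2 (+1); matched 3.
Augmenting path u4→v4 (+1); matched 4.
Augmenting path u5→v4→u4→v6 (+1); matched 5.
No augmenting path remains; maximum matching = 5.
König certificate: {u1, u2, u3, u4, u5} is a vertex cover of size 5 (every listed pair touches it), so no matching can be larger.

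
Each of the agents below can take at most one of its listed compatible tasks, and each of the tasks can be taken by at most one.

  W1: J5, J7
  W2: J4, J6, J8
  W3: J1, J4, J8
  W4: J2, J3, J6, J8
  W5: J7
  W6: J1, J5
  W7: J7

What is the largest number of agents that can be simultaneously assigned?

6

Unit-capacity flow: source→left, listed edges, right→sink; max matching = max flow.
Augmenting path W1→J5 (+1); matched 1.
Augmenting path W2→J4 (+1); matched 2.
Augmenting path W3→J1 (+1); matched 3.
Augmenting path W4→J2 (+1); matched 4.
Augmenting path W5→J7 (+1); matched 5.
Augmenting path W6→J1→W3→J8 (+1); matched 6.
No augmenting path remains; maximum matching = 6.
König certificate: {W1, W2, W3, W4, W6, J7} is a vertex cover of size 6 (every listed pair touches it), so no matching can be larger.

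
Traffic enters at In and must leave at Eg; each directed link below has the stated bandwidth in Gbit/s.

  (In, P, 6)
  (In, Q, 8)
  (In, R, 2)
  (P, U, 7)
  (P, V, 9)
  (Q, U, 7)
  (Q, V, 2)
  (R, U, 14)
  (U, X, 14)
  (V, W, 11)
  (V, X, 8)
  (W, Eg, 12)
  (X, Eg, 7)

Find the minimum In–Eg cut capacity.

15

Augment In→P→U→X→Eg: bottleneck 6, flow now 6.
Augment In→Q→U→X→Eg: bottleneck 1, flow now 7.
Augment In→Q→V→W→Eg: bottleneck 2, flow now 9.
Augment In→Q→U→P→V→W→Eg: bottleneck 5, flow now 14. (uses reverse residual edge)
Augment In→R→U→P→V→W→Eg: bottleneck 1, flow now 15. (uses reverse residual edge)
No augmenting path remains; maximum flow = 15.
By max-flow min-cut, the minimum cut capacity equals the max flow.
In the residual graph, reachable from In: {In, Q, R, U, X}.
Min-cut edges: In→P (6), Q→V (2), X→Eg (7); capacity 6 + 2 + 7 = 15.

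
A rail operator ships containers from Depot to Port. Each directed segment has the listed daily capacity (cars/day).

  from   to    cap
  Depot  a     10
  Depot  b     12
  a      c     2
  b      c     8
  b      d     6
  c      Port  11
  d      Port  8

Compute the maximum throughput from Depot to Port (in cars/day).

Augment Depot→a→c→Port: bottleneck 2, flow now 2.
Augment Depot→b→c→Port: bottleneck 8, flow now 10.
Augment Depot→b→d→Port: bottleneck 4, flow now 14.
No augmenting path remains; maximum flow = 14.
In the residual graph, reachable from Depot: {Depot, a}.
Min-cut edges: Depot→b (12), a→c (2); capacity 12 + 2 = 14.
This cut is saturated, so no flow can exceed 14.

14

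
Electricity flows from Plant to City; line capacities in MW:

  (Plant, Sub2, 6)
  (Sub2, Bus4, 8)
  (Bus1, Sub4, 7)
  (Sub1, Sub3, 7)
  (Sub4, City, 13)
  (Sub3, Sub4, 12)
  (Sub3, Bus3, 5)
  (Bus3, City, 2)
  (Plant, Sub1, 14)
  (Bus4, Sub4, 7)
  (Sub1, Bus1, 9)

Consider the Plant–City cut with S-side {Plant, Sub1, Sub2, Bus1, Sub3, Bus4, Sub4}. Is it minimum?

No — its capacity is 18, but the minimum cut has capacity 15.

Given cut capacity: 5 + 13 = 18.
Augment Plant→Sub1→Bus1→Sub4→City: bottleneck 7, flow now 7.
Augment Plant→Sub1→Sub3→Bus3→City: bottleneck 2, flow now 9.
Augment Plant→Sub1→Sub3→Sub4→City: bottleneck 5, flow now 14.
Augment Plant→Sub2→Bus4→Sub4→City: bottleneck 1, flow now 15.
No augmenting path remains; maximum flow = 15.
In the residual graph, reachable from Plant: {Plant, Sub1, Sub2, Bus1, Sub3, Bus4, Bus3, Sub4}.
Min-cut edges: Bus3→City (2), Sub4→City (13); capacity 2 + 13 = 15.
Cut capacity 18 exceeds the max flow 15, so it is not minimum.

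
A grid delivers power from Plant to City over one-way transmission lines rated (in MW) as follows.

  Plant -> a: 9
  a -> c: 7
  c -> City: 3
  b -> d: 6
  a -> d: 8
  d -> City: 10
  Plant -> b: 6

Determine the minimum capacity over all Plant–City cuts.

Augment Plant→a→c→City: bottleneck 3, flow now 3.
Augment Plant→a→d→City: bottleneck 6, flow now 9.
Augment Plant→b→d→City: bottleneck 4, flow now 13.
No augmenting path remains; maximum flow = 13.
By max-flow min-cut, the minimum cut capacity equals the max flow.
In the residual graph, reachable from Plant: {Plant, a, b, c, d}.
Min-cut edges: c→City (3), d→City (10); capacity 3 + 10 = 13.

13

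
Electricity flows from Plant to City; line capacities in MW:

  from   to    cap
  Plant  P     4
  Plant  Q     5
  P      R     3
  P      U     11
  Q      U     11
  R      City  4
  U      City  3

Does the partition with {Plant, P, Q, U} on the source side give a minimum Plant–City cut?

Given cut capacity: 3 + 3 = 6.
Augment Plant→P→R→City: bottleneck 3, flow now 3.
Augment Plant→P→U→City: bottleneck 1, flow now 4.
Augment Plant→Q→U→City: bottleneck 2, flow now 6.
No augmenting path remains; maximum flow = 6.
Cut capacity 6 equals the max flow, so it is a minimum cut.

Yes — it is a minimum cut (capacity 6).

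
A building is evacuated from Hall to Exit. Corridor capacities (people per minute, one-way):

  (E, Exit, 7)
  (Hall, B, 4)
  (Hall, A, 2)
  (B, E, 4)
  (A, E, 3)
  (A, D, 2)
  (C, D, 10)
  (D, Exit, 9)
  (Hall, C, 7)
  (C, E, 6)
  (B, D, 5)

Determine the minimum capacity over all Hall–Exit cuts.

Augment Hall→A→D→Exit: bottleneck 2, flow now 2.
Augment Hall→B→D→Exit: bottleneck 4, flow now 6.
Augment Hall→C→D→Exit: bottleneck 3, flow now 9.
Augment Hall→C→E→Exit: bottleneck 4, flow now 13.
No augmenting path remains; maximum flow = 13.
By max-flow min-cut, the minimum cut capacity equals the max flow.
In the residual graph, reachable from Hall: {Hall}.
Min-cut edges: Hall→A (2), Hall→B (4), Hall→C (7); capacity 2 + 4 + 7 = 13.

13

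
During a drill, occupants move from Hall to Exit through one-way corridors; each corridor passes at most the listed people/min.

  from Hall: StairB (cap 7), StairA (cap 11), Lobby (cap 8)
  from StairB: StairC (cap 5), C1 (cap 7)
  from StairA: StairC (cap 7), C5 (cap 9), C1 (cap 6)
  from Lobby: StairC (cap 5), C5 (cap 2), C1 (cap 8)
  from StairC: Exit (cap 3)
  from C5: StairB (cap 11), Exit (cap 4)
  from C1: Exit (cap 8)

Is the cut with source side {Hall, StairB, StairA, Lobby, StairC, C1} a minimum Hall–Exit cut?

Given cut capacity: 9 + 2 + 3 + 8 = 22.
Augment Hall→StairB→StairC→Exit: bottleneck 3, flow now 3.
Augment Hall→StairB→C1→Exit: bottleneck 4, flow now 7.
Augment Hall→StairA→C5→Exit: bottleneck 4, flow now 11.
Augment Hall→StairA→C1→Exit: bottleneck 4, flow now 15.
No augmenting path remains; maximum flow = 15.
In the residual graph, reachable from Hall: {Hall, StairB, StairA, Lobby, StairC, C5, C1}.
Min-cut edges: StairC→Exit (3), C5→Exit (4), C1→Exit (8); capacity 3 + 4 + 8 = 15.
Cut capacity 22 exceeds the max flow 15, so it is not minimum.

No — its capacity is 22, but the minimum cut has capacity 15.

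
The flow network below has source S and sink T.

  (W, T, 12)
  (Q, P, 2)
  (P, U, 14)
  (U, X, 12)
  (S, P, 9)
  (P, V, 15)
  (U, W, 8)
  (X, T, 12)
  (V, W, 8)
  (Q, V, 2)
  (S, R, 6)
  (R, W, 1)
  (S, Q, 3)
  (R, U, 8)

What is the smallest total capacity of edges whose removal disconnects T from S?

Augment S→R→W→T: bottleneck 1, flow now 1.
Augment S→P→U→W→T: bottleneck 8, flow now 9.
Augment S→P→U→X→T: bottleneck 1, flow now 10.
Augment S→Q→V→W→T: bottleneck 2, flow now 12.
Augment S→R→U→X→T: bottleneck 5, flow now 17.
Augment S→Q→P→U→X→T: bottleneck 1, flow now 18.
No augmenting path remains; maximum flow = 18.
By max-flow min-cut, the minimum cut capacity equals the max flow.
In the residual graph, reachable from S: {S}.
Min-cut edges: S→P (9), S→Q (3), S→R (6); capacity 9 + 3 + 6 = 18.

18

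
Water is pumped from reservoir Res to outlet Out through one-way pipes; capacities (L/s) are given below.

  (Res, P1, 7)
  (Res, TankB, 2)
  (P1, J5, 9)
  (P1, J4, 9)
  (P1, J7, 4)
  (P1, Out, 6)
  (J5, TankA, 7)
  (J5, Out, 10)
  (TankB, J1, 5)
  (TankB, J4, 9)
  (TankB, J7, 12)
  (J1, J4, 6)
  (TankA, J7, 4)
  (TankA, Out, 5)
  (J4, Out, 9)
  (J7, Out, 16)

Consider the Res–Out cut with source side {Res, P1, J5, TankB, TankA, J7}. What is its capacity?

60

Edges leaving {Res, P1, J5, TankB, TankA, J7}: P1→J4 (9), P1→Out (6), J5→Out (10), TankB→J1 (5), TankB→J4 (9), TankA→Out (5), J7→Out (16).
Cut capacity = 9 + 6 + 10 + 5 + 9 + 5 + 16 = 60.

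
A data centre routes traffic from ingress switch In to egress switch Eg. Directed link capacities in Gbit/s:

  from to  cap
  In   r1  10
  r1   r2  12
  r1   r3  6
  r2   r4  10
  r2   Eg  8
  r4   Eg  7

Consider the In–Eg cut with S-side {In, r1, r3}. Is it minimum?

No — its capacity is 12, but the minimum cut has capacity 10.

Given cut capacity: 12 = 12.
Augment In→r1→r2→Eg: bottleneck 8, flow now 8.
Augment In→r1→r2→r4→Eg: bottleneck 2, flow now 10.
No augmenting path remains; maximum flow = 10.
In the residual graph, reachable from In: {In}.
Min-cut edges: In→r1 (10); capacity 10 = 10.
Cut capacity 12 exceeds the max flow 10, so it is not minimum.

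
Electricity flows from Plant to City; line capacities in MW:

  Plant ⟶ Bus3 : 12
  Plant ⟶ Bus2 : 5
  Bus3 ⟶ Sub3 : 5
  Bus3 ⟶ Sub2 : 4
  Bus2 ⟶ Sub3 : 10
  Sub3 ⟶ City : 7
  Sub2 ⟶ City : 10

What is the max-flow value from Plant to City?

Augment Plant→Bus3→Sub3→City: bottleneck 5, flow now 5.
Augment Plant→Bus3→Sub2→City: bottleneck 4, flow now 9.
Augment Plant→Bus2→Sub3→City: bottleneck 2, flow now 11.
No augmenting path remains; maximum flow = 11.
In the residual graph, reachable from Plant: {Plant, Bus3, Bus2, Sub3}.
Min-cut edges: Bus3→Sub2 (4), Sub3→City (7); capacity 4 + 7 = 11.
This cut is saturated, so no flow can exceed 11.

11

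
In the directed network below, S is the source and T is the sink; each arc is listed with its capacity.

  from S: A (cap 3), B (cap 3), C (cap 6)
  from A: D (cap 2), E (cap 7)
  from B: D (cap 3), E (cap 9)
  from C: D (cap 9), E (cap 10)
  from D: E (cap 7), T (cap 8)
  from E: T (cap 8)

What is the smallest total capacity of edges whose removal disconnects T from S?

12

Augment S→A→D→T: bottleneck 2, flow now 2.
Augment S→A→E→T: bottleneck 1, flow now 3.
Augment S→B→D→T: bottleneck 3, flow now 6.
Augment S→C→D→T: bottleneck 3, flow now 9.
Augment S→C→E→T: bottleneck 3, flow now 12.
No augmenting path remains; maximum flow = 12.
By max-flow min-cut, the minimum cut capacity equals the max flow.
In the residual graph, reachable from S: {S}.
Min-cut edges: S→A (3), S→B (3), S→C (6); capacity 3 + 3 + 6 = 12.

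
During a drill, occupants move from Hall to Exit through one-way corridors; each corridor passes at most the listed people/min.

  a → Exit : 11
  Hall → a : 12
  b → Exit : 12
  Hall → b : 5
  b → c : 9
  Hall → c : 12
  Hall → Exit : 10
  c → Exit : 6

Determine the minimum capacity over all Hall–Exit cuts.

32

Augment Hall→Exit: bottleneck 10, flow now 10.
Augment Hall→a→Exit: bottleneck 11, flow now 21.
Augment Hall→b→Exit: bottleneck 5, flow now 26.
Augment Hall→c→Exit: bottleneck 6, flow now 32.
No augmenting path remains; maximum flow = 32.
By max-flow min-cut, the minimum cut capacity equals the max flow.
In the residual graph, reachable from Hall: {Hall, a, c}.
Min-cut edges: Hall→b (5), Hall→Exit (10), a→Exit (11), c→Exit (6); capacity 5 + 10 + 11 + 6 = 32.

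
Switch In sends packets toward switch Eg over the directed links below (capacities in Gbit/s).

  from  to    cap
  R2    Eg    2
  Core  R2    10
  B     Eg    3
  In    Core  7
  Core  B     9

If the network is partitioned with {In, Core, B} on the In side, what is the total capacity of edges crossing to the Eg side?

Edges leaving {In, Core, B}: Core→R2 (10), B→Eg (3).
Cut capacity = 10 + 3 = 13.

13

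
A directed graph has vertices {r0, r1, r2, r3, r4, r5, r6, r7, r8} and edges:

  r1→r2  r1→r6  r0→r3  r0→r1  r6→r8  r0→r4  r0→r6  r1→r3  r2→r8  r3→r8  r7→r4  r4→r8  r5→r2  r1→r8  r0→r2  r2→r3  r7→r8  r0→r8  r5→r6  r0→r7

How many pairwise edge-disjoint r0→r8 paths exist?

Assign every edge capacity 1; by Menger, the answer equals the max flow.
Path r0→r8 (+1); total 1.
Path r0→r1→r8 (+1); total 2.
Path r0→r2→r8 (+1); total 3.
Path r0→r3→r8 (+1); total 4.
Path r0→r4→r8 (+1); total 5.
Path r0→r6→r8 (+1); total 6.
Path r0→r7→r8 (+1); total 7.
No residual r0→r8 path; max flow = 7.
Certifying cut of size 7: {r0→r1, r0→r2, r0→r3, r0→r4, r0→r6, r0→r7, r0→r8}.

7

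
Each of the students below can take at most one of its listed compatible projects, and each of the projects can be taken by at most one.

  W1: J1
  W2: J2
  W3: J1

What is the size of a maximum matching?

2

Unit-capacity flow: source→left, listed edges, right→sink; max matching = max flow.
Augmenting path W1→J1 (+1); matched 1.
Augmenting path W2→J2 (+1); matched 2.
No augmenting path remains; maximum matching = 2.
König certificate: {W2, J1} is a vertex cover of size 2 (every listed pair touches it), so no matching can be larger.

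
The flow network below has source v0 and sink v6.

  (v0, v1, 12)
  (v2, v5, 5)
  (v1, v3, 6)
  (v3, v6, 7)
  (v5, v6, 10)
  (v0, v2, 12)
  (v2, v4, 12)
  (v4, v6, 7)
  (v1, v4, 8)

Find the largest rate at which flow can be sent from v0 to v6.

18

Augment v0→v1→v3→v6: bottleneck 6, flow now 6.
Augment v0→v1→v4→v6: bottleneck 6, flow now 12.
Augment v0→v2→v4→v6: bottleneck 1, flow now 13.
Augment v0→v2→v5→v6: bottleneck 5, flow now 18.
No augmenting path remains; maximum flow = 18.
In the residual graph, reachable from v0: {v0, v1, v2, v4}.
Min-cut edges: v1→v3 (6), v2→v5 (5), v4→v6 (7); capacity 6 + 5 + 7 = 18.
This cut is saturated, so no flow can exceed 18.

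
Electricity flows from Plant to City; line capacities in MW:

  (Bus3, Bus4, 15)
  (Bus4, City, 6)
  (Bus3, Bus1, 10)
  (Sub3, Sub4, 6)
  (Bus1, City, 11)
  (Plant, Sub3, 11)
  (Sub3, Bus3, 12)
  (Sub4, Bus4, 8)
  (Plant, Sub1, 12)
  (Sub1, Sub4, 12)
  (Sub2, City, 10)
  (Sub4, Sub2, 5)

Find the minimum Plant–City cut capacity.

21

Augment Plant→Sub3→Bus3→Bus1→City: bottleneck 10, flow now 10.
Augment Plant→Sub3→Bus3→Bus4→City: bottleneck 1, flow now 11.
Augment Plant→Sub1→Sub4→Bus4→City: bottleneck 5, flow now 16.
Augment Plant→Sub1→Sub4→Sub2→City: bottleneck 5, flow now 21.
No augmenting path remains; maximum flow = 21.
By max-flow min-cut, the minimum cut capacity equals the max flow.
In the residual graph, reachable from Plant: {Plant, Sub3, Sub1, Bus3, Sub4, Bus4}.
Min-cut edges: Bus3→Bus1 (10), Sub4→Sub2 (5), Bus4→City (6); capacity 10 + 5 + 6 = 21.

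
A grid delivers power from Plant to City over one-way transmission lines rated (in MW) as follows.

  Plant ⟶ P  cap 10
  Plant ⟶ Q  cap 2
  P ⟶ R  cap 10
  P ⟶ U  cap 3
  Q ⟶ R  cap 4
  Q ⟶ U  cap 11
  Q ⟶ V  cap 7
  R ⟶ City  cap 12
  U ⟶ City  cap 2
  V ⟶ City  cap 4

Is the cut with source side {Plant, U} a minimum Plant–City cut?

Given cut capacity: 10 + 2 + 2 = 14.
Augment Plant→P→R→City: bottleneck 10, flow now 10.
Augment Plant→Q→R→City: bottleneck 2, flow now 12.
No augmenting path remains; maximum flow = 12.
In the residual graph, reachable from Plant: {Plant}.
Min-cut edges: Plant→P (10), Plant→Q (2); capacity 10 + 2 = 12.
Cut capacity 14 exceeds the max flow 12, so it is not minimum.

No — its capacity is 14, but the minimum cut has capacity 12.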